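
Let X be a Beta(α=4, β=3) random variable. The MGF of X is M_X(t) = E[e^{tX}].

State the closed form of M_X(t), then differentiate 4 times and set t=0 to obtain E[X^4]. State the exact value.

M_X(t) = ₁F₁(4; 7; t)
dM/dt = 4*₁F₁(5; 8; t)/7
d^2M/dt^2 = 5*₁F₁(6; 9; t)/14
d^3M/dt^3 = 5*₁F₁(7; 10; t)/21
d^4M/dt^4 = ₁F₁(8; 11; t)/6

E[X^4] = d^4M/dt^4 |_{t=0} = 1/6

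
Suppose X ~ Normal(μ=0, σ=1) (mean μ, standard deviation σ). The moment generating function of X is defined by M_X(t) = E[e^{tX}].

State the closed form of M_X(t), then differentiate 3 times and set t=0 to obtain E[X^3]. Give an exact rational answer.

M_X(t) = e^(t^2/2)
dM/dt = t*e^(t^2/2)
d^2M/dt^2 = t^2*e^(t^2/2) + e^(t^2/2)
d^3M/dt^3 = t^3*e^(t^2/2) + 3*t*e^(t^2/2)

E[X^3] = d^3M/dt^3 |_{t=0} = 0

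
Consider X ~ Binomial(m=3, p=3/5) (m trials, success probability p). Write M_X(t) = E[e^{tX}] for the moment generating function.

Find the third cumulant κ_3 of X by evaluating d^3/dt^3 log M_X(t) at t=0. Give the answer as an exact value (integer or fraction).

κ_3 = D^3[K](0) = -18/125

M_X(t) = (3*e^(t)/5 + 2/5)^3
K_X(t) = log M_X(t) = 3*log(3*e^(t)/5 + 2/5)
D^3[K](t) = (-54*e^(2*t) + 36*e^(t))/(27*e^(3*t) + 54*e^(2*t) + 36*e^(t) + 8)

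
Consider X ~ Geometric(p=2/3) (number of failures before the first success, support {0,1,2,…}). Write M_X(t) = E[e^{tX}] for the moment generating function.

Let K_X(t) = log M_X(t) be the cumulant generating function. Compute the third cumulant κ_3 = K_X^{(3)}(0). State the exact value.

M_X(t) = 2/(3*(1 - e^(t)/3))
K_X(t) = log M_X(t) = -log(1 - e^(t)/3) - log(3) + log(2)
K′(t) = -e^(t)/(e^(t) - 3)
K′′(t) = 3*e^(t)/(e^(2*t) - 6*e^(t) + 9)
K′′′(t) = (-3*e^(2*t) - 9*e^(t))/(e^(3*t) - 9*e^(2*t) + 27*e^(t) - 27)

κ_3 = K′′′(0) = 3/2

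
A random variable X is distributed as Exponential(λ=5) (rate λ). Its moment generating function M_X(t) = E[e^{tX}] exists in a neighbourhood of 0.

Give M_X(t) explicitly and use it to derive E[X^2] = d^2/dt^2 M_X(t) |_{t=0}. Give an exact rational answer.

M_X(t) = 5/(5 - t)
dM/dt = 5/(t^2 - 10*t + 25)
d^2M/dt^2 = -10/(t^3 - 15*t^2 + 75*t - 125)

E[X^2] = d^2M/dt^2 |_{t=0} = 2/25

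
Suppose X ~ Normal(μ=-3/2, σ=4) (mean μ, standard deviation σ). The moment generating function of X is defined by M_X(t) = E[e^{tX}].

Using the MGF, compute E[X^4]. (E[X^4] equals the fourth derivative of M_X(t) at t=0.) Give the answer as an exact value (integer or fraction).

E[X^4] = M^(4)(0) = 15825/16

M_X(t) = e^(8*t^2 - 3*t/2)
M^(4)(t) = (1048576*t^4*e^(8*t^2) - 393216*t^3*e^(8*t^2) + 448512*t^2*e^(8*t^2) - 77184*t*e^(8*t^2) + 15825*e^(8*t^2))*e^(-3*t/2)/16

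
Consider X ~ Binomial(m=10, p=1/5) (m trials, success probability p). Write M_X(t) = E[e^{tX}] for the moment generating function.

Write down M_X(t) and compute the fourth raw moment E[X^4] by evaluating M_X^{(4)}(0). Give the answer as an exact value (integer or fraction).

E[X^4] = d^4M/dt^4 |_{t=0} = 8728/125

M_X(t) = (e^(t)/5 + 4/5)^10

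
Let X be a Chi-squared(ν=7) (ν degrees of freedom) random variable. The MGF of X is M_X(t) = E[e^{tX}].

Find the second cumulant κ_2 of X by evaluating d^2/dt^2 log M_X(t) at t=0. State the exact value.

M_X(t) = (1 - 2*t)^(-7/2)
K_X(t) = log M_X(t) = -7*log(1 - 2*t)/2
K^(2)(t) = 14/(4*t^2 - 4*t + 1)

κ_2 = K^(2)(0) = 14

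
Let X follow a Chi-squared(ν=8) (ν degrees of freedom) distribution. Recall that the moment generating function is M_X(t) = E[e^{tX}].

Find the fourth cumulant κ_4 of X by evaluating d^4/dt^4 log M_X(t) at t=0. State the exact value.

M_X(t) = (1 - 2*t)^(-4)
K_X(t) = log M_X(t) = -4*log(1 - 2*t)
K′(t) = -8/(2*t - 1)
K′′(t) = 16/(4*t^2 - 4*t + 1)
K′′′(t) = -64/(8*t^3 - 12*t^2 + 6*t - 1)
K′′′′(t) = 384/(16*t^4 - 32*t^3 + 24*t^2 - 8*t + 1)

κ_4 = K′′′′(0) = 384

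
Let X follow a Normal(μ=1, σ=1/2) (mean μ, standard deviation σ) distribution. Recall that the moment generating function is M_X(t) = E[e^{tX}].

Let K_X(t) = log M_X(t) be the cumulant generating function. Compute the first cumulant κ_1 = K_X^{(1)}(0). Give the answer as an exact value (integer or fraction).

M_X(t) = e^(t^2/8 + t)
K_X(t) = log M_X(t) = t^2/8 + t
dK/dt = t/4 + 1

κ_1 = dK/dt |_{t=0} = 1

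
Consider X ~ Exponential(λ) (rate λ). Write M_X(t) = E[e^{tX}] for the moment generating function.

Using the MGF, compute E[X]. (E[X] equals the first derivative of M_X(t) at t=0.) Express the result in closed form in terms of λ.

M_X(t) = λ/(λ - t)
M^(1)(t) = λ/(λ^2 - 2*λ*t + t^2)

E[X] = M^(1)(0) = 1/λ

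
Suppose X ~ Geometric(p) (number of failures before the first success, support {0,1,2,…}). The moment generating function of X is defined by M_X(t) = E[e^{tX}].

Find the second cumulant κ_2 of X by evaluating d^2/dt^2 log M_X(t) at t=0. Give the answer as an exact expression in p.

M_X(t) = p/(-(1 - p)*e^(t) + 1)
K_X(t) = log M_X(t) = log(p) - log(-(1 - p)*e^(t) + 1)
dK/dt = (-p*e^(t) + e^(t))/(p*e^(t) - e^(t) + 1)
d^2K/dt^2 = (-p*e^(t) + e^(t))/(p^2*e^(2*t) - 2*p*e^(2*t) + 2*p*e^(t) + e^(2*t) - 2*e^(t) + 1)

κ_2 = d^2K/dt^2 |_{t=0} = (1 - p)/p^2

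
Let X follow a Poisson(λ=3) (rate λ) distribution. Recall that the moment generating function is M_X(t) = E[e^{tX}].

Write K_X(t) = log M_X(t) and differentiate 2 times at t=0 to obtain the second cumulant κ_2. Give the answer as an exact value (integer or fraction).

M_X(t) = e^(3*e^(t) - 3)
K_X(t) = log M_X(t) = 3*e^(t) - 3
K^(2)(t) = 3*e^(t)

κ_2 = K^(2)(0) = 3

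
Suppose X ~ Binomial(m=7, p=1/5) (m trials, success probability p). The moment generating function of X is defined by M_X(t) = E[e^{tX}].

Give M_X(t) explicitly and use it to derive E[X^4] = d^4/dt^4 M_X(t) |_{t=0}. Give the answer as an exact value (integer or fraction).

E[X^4] = M′′′′(0) = 3073/125

M_X(t) = (e^(t)/5 + 4/5)^7
M′(t) = 7*e^(7*t)/78125 + 168*e^(6*t)/78125 + 336*e^(5*t)/15625 + 1792*e^(4*t)/15625 + 5376*e^(3*t)/15625 + 43008*e^(2*t)/78125 + 28672*e^(t)/78125
M′′(t) = 49*e^(7*t)/78125 + 1008*e^(6*t)/78125 + 336*e^(5*t)/3125 + 7168*e^(4*t)/15625 + 16128*e^(3*t)/15625 + 86016*e^(2*t)/78125 + 28672*e^(t)/78125
M′′′(t) = 343*e^(7*t)/78125 + 6048*e^(6*t)/78125 + 336*e^(5*t)/625 + 28672*e^(4*t)/15625 + 48384*e^(3*t)/15625 + 172032*e^(2*t)/78125 + 28672*e^(t)/78125
M′′′′(t) = 2401*e^(7*t)/78125 + 36288*e^(6*t)/78125 + 336*e^(5*t)/125 + 114688*e^(4*t)/15625 + 145152*e^(3*t)/15625 + 344064*e^(2*t)/78125 + 28672*e^(t)/78125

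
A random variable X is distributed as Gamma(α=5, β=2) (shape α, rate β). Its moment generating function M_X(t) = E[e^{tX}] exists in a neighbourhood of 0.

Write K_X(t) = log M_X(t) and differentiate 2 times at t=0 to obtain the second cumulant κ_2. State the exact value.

M_X(t) = 32/(2 - t)^5
K_X(t) = log M_X(t) = -5*log(2 - t) + 5*log(2)
D^2[K](t) = 5/(t^2 - 4*t + 4)

κ_2 = D^2[K](0) = 5/4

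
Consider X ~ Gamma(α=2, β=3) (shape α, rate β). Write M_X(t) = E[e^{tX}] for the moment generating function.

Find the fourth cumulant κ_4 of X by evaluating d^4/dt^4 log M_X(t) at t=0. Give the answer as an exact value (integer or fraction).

M_X(t) = 9/(3 - t)^2
K_X(t) = log M_X(t) = -2*log(3 - t) + 2*log(3)
dK/dt = -2/(t - 3)
d^2K/dt^2 = 2/(t^2 - 6*t + 9)
d^3K/dt^3 = -4/(t^3 - 9*t^2 + 27*t - 27)
d^4K/dt^4 = 12/(t^4 - 12*t^3 + 54*t^2 - 108*t + 81)

κ_4 = d^4K/dt^4 |_{t=0} = 4/27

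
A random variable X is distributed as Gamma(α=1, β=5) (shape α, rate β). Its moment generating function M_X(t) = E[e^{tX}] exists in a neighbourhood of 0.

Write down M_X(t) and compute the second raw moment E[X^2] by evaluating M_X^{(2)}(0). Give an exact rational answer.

E[X^2] = D^2[M](0) = 2/25

M_X(t) = 5/(5 - t)
D^2[M](t) = -10/(t^3 - 15*t^2 + 75*t - 125)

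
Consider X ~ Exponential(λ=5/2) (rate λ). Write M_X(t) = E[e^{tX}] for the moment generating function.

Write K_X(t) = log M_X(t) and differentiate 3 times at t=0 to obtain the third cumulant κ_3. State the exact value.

M_X(t) = 5/(2*(5/2 - t))
K_X(t) = log M_X(t) = -log(5/2 - t) - log(2) + log(5)
K^(3)(t) = -16/(8*t^3 - 60*t^2 + 150*t - 125)

κ_3 = K^(3)(0) = 16/125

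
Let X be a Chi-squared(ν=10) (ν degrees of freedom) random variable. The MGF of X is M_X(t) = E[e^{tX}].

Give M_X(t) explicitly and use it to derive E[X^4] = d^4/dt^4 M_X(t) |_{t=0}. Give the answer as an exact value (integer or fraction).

E[X^4] = M^(4)(0) = 26880

M_X(t) = (1 - 2*t)^(-5)
M^(4)(t) = -26880/(512*t^9 - 2304*t^8 + 4608*t^7 - 5376*t^6 + 4032*t^5 - 2016*t^4 + 672*t^3 - 144*t^2 + 18*t - 1)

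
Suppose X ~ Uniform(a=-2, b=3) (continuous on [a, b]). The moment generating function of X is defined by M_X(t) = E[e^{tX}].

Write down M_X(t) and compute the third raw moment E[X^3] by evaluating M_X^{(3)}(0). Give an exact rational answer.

M_X(t) = (e^(3*t) - e^(-2*t))/(5*t)
D^3[M](t) = (27*t^3*e^(5*t) + 8*t^3 - 27*t^2*e^(5*t) + 12*t^2 + 18*t*e^(5*t) + 12*t - 6*e^(5*t) + 6)*e^(-2*t)/(5*t^4)

E[X^3] = D^3[M](0) = 13/4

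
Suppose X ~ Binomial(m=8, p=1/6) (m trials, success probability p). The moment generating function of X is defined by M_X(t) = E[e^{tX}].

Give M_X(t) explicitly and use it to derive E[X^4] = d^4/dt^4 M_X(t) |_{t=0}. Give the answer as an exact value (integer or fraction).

E[X^4] = D^4[M](0) = 617/27

M_X(t) = (e^(t)/6 + 5/6)^8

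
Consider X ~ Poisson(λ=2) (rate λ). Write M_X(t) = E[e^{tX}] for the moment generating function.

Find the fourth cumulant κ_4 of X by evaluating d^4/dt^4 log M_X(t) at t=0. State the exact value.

M_X(t) = e^(2*e^(t) - 2)
K_X(t) = log M_X(t) = 2*e^(t) - 2
K^(4)(t) = 2*e^(t)

κ_4 = K^(4)(0) = 2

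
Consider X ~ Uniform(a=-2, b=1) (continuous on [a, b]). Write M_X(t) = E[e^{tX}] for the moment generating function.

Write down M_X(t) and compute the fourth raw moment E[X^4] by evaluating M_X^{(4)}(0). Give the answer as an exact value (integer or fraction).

M_X(t) = (e^(t) - e^(-2*t))/(3*t)
M′(t) = (t*e^(3*t) + 2*t - e^(3*t) + 1)*e^(-2*t)/(3*t^2)
M′′(t) = (t^2*e^(3*t) - 4*t^2 - 2*t*e^(3*t) - 4*t + 2*e^(3*t) - 2)*e^(-2*t)/(3*t^3)
M′′′(t) = (t^3*e^(3*t) + 8*t^3 - 3*t^2*e^(3*t) + 12*t^2 + 6*t*e^(3*t) + 12*t - 6*e^(3*t) + 6)*e^(-2*t)/(3*t^4)
M′′′′(t) = (t^4*e^(3*t) - 16*t^4 - 4*t^3*e^(3*t) - 32*t^3 + 12*t^2*e^(3*t) - 48*t^2 - 24*t*e^(3*t) - 48*t + 24*e^(3*t) - 24)*e^(-2*t)/(3*t^5)

E[X^4] = M′′′′(0) = 11/5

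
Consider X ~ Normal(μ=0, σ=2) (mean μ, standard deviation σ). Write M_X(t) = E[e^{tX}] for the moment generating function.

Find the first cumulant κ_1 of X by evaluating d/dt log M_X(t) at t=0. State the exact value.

κ_1 = K′(0) = 0

M_X(t) = e^(2*t^2)
K_X(t) = log M_X(t) = 2*t^2
K′(t) = 4*t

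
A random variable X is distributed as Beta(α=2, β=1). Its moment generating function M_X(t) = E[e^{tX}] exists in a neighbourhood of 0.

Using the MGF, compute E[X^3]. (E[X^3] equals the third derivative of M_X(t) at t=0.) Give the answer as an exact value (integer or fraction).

M_X(t) = ₁F₁(2; 3; t)
M′(t) = 2*₁F₁(3; 4; t)/3
M′′(t) = ₁F₁(4; 5; t)/2
M′′′(t) = 2*₁F₁(5; 6; t)/5

E[X^3] = M′′′(0) = 2/5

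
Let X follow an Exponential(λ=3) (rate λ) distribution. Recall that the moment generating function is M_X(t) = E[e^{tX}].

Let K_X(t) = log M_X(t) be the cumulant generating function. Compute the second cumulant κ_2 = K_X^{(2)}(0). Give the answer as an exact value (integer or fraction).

κ_2 = K′′(0) = 1/9

M_X(t) = 3/(3 - t)
K_X(t) = log M_X(t) = -log(3 - t) + log(3)
K′(t) = -1/(t - 3)
K′′(t) = 1/(t^2 - 6*t + 9)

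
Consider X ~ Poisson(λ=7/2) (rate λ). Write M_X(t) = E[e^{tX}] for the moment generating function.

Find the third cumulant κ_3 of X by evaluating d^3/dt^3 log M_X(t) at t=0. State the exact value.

M_X(t) = e^(7*e^(t)/2 - 7/2)
K_X(t) = log M_X(t) = 7*e^(t)/2 - 7/2
dK/dt = 7*e^(t)/2
d^2K/dt^2 = 7*e^(t)/2
d^3K/dt^3 = 7*e^(t)/2

κ_3 = d^3K/dt^3 |_{t=0} = 7/2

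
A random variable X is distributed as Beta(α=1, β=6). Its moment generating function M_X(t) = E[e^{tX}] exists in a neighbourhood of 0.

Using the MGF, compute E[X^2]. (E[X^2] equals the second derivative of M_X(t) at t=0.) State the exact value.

M_X(t) = ₁F₁(1; 7; t)
M′(t) = ₁F₁(2; 8; t)/7
M′′(t) = ₁F₁(3; 9; t)/28

E[X^2] = M′′(0) = 1/28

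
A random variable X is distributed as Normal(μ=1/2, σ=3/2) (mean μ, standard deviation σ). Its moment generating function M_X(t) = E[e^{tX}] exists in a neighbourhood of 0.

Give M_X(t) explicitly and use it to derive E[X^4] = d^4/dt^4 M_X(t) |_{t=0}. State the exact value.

E[X^4] = d^4M/dt^4 |_{t=0} = 149/8

M_X(t) = e^(9*t^2/8 + t/2)
dM/dt = 9*t*e^(t/2)*e^(9*t^2/8)/4 + e^(t/2)*e^(9*t^2/8)/2
d^2M/dt^2 = 81*t^2*e^(t/2)*e^(9*t^2/8)/16 + 9*t*e^(t/2)*e^(9*t^2/8)/4 + 5*e^(t/2)*e^(9*t^2/8)/2
d^3M/dt^3 = 729*t^3*e^(t/2)*e^(9*t^2/8)/64 + 243*t^2*e^(t/2)*e^(9*t^2/8)/32 + 135*t*e^(t/2)*e^(9*t^2/8)/8 + 7*e^(t/2)*e^(9*t^2/8)/2
d^4M/dt^4 = 6561*t^4*e^(t/2)*e^(9*t^2/8)/256 + 729*t^3*e^(t/2)*e^(9*t^2/8)/32 + 1215*t^2*e^(t/2)*e^(9*t^2/8)/16 + 63*t*e^(t/2)*e^(9*t^2/8)/2 + 149*e^(t/2)*e^(9*t^2/8)/8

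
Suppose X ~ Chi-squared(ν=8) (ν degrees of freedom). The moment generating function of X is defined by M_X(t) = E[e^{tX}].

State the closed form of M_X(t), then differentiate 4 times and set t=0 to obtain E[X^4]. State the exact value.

M_X(t) = (1 - 2*t)^(-4)
D^4[M](t) = 13440/(256*t^8 - 1024*t^7 + 1792*t^6 - 1792*t^5 + 1120*t^4 - 448*t^3 + 112*t^2 - 16*t + 1)

E[X^4] = D^4[M](0) = 13440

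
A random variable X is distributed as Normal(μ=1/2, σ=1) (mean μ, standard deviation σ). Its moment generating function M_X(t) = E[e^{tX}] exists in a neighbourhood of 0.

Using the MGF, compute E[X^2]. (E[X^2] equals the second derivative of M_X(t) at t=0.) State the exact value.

M_X(t) = e^(t^2/2 + t/2)
D^2[M](t) = t^2*e^(t/2)*e^(t^2/2) + t*e^(t/2)*e^(t^2/2) + 5*e^(t/2)*e^(t^2/2)/4

E[X^2] = D^2[M](0) = 5/4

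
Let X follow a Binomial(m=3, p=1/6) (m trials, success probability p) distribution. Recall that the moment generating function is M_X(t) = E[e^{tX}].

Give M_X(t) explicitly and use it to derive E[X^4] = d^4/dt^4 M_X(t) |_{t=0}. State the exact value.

E[X^4] = M^(4)(0) = 11/6

M_X(t) = (e^(t)/6 + 5/6)^3
M^(4)(t) = 3*e^(3*t)/8 + 10*e^(2*t)/9 + 25*e^(t)/72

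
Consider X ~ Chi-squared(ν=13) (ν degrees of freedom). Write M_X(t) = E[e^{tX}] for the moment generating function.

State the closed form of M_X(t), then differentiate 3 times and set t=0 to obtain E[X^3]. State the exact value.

E[X^3] = M′′′(0) = 3315

M_X(t) = (1 - 2*t)^(-13/2)
M′(t) = -13/(128*t^7*√(1 - 2*t) - 448*t^6*√(1 - 2*t) + 672*t^5*√(1 - 2*t) - 560*t^4*√(1 - 2*t) + 280*t^3*√(1 - 2*t) - 84*t^2*√(1 - 2*t) + 14*t*√(1 - 2*t) - √(1 - 2*t))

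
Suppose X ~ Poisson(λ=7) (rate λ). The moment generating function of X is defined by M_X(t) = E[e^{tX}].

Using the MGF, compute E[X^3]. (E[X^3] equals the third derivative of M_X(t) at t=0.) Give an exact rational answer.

E[X^3] = d^3M/dt^3 |_{t=0} = 497

M_X(t) = e^(7*e^(t) - 7)
dM/dt = 7*e^(-7)*e^(t)*e^(7*e^(t))
d^2M/dt^2 = (49*e^(2*t)*e^(7*e^(t)) + 7*e^(t)*e^(7*e^(t)))*e^(-7)
d^3M/dt^3 = (343*e^(3*t)*e^(7*e^(t)) + 147*e^(2*t)*e^(7*e^(t)) + 7*e^(t)*e^(7*e^(t)))*e^(-7)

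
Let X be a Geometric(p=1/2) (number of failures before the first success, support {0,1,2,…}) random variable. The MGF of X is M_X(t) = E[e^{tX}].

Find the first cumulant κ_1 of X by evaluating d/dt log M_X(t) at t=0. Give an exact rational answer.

M_X(t) = 1/(2*(1 - e^(t)/2))
K_X(t) = log M_X(t) = -log(1 - e^(t)/2) - log(2)
K^(1)(t) = -e^(t)/(e^(t) - 2)

κ_1 = K^(1)(0) = 1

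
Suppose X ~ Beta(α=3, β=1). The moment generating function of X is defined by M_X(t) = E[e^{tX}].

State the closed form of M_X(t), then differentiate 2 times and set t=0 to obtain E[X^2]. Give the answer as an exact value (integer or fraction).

M_X(t) = ₁F₁(3; 4; t)
M^(2)(t) = 3*₁F₁(5; 6; t)/5

E[X^2] = M^(2)(0) = 3/5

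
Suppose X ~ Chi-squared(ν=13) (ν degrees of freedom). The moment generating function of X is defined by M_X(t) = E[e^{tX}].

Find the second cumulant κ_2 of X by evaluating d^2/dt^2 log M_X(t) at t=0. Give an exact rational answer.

M_X(t) = (1 - 2*t)^(-13/2)
K_X(t) = log M_X(t) = -13*log(1 - 2*t)/2
K^(2)(t) = 26/(4*t^2 - 4*t + 1)

κ_2 = K^(2)(0) = 26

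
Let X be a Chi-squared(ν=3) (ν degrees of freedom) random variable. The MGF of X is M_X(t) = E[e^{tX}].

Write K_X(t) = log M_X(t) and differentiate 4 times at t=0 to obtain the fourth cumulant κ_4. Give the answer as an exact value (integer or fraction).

κ_4 = K′′′′(0) = 144

M_X(t) = (1 - 2*t)^(-3/2)
K_X(t) = log M_X(t) = -3*log(1 - 2*t)/2
K′(t) = -3/(2*t - 1)
K′′(t) = 6/(4*t^2 - 4*t + 1)
K′′′(t) = -24/(8*t^3 - 12*t^2 + 6*t - 1)
K′′′′(t) = 144/(16*t^4 - 32*t^3 + 24*t^2 - 8*t + 1)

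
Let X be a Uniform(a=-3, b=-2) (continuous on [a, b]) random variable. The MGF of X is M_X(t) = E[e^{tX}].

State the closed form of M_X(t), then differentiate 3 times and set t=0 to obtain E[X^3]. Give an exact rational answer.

E[X^3] = d^3M/dt^3 |_{t=0} = -65/4

M_X(t) = (e^(-2*t) - e^(-3*t))/t
dM/dt = (-2*t*e^(t) + 3*t - e^(t) + 1)*e^(-3*t)/t^2
d^2M/dt^2 = (4*t^2*e^(t) - 9*t^2 + 4*t*e^(t) - 6*t + 2*e^(t) - 2)*e^(-3*t)/t^3
d^3M/dt^3 = (-8*t^3*e^(t) + 27*t^3 - 12*t^2*e^(t) + 27*t^2 - 12*t*e^(t) + 18*t - 6*e^(t) + 6)*e^(-3*t)/t^4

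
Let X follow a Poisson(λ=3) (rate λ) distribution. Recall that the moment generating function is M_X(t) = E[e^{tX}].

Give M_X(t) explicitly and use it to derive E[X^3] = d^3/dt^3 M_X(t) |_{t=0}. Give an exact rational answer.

E[X^3] = M^(3)(0) = 57

M_X(t) = e^(3*e^(t) - 3)
M^(3)(t) = (27*e^(3*t)*e^(3*e^(t)) + 27*e^(2*t)*e^(3*e^(t)) + 3*e^(t)*e^(3*e^(t)))*e^(-3)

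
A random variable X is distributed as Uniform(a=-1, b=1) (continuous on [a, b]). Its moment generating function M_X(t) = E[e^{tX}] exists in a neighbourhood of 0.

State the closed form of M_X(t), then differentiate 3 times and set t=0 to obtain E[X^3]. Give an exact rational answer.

E[X^3] = D^3[M](0) = 0

M_X(t) = (e^(t) - e^(-t))/(2*t)
D^3[M](t) = (t^3*e^(2*t) + t^3 - 3*t^2*e^(2*t) + 3*t^2 + 6*t*e^(2*t) + 6*t - 6*e^(2*t) + 6)*e^(-t)/(2*t^4)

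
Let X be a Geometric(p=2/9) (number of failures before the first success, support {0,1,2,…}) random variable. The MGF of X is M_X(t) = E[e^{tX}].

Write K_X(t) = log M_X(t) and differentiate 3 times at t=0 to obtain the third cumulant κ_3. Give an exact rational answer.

M_X(t) = 2/(9*(1 - 7*e^(t)/9))
K_X(t) = log M_X(t) = -log(1 - 7*e^(t)/9) - 2*log(3) + log(2)
K′(t) = -7*e^(t)/(7*e^(t) - 9)
K′′(t) = 63*e^(t)/(49*e^(2*t) - 126*e^(t) + 81)
K′′′(t) = (-441*e^(2*t) - 567*e^(t))/(343*e^(3*t) - 1323*e^(2*t) + 1701*e^(t) - 729)

κ_3 = K′′′(0) = 126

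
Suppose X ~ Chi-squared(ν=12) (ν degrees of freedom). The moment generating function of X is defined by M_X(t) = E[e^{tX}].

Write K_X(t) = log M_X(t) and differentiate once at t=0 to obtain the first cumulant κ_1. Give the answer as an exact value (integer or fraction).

M_X(t) = (1 - 2*t)^(-6)
K_X(t) = log M_X(t) = -6*log(1 - 2*t)
K^(1)(t) = -12/(2*t - 1)

κ_1 = K^(1)(0) = 12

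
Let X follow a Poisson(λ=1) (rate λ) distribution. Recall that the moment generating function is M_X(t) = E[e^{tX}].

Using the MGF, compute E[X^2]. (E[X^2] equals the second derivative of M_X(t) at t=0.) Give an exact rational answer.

M_X(t) = e^(e^(t) - 1)
dM/dt = e^(-1)*e^(t)*e^(e^(t))
d^2M/dt^2 = (e^(2*t)*e^(e^(t)) + e^(t)*e^(e^(t)))*e^(-1)

E[X^2] = d^2M/dt^2 |_{t=0} = 2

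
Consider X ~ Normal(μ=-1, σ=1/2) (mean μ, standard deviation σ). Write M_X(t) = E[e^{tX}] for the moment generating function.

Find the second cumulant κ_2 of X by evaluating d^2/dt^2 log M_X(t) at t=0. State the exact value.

κ_2 = D^2[K](0) = 1/4

M_X(t) = e^(t^2/8 - t)
K_X(t) = log M_X(t) = t^2/8 - t
D^2[K](t) = 1/4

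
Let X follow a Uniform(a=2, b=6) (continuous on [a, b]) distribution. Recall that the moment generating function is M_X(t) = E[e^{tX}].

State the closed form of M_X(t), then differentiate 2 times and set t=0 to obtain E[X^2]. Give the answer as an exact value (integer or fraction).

E[X^2] = M′′(0) = 52/3

M_X(t) = (e^(6*t) - e^(2*t))/(4*t)
M′(t) = (6*t*e^(6*t) - 2*t*e^(2*t) - e^(6*t) + e^(2*t))/(4*t^2)
M′′(t) = (18*t^2*e^(6*t) - 2*t^2*e^(2*t) - 6*t*e^(6*t) + 2*t*e^(2*t) + e^(6*t) - e^(2*t))/(2*t^3)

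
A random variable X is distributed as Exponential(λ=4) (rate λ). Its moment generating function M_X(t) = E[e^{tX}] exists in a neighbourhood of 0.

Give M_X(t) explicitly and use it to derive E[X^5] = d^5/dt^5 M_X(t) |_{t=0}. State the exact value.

E[X^5] = M′′′′′(0) = 15/128

M_X(t) = 4/(4 - t)
M′(t) = 4/(t^2 - 8*t + 16)
M′′(t) = -8/(t^3 - 12*t^2 + 48*t - 64)
M′′′(t) = 24/(t^4 - 16*t^3 + 96*t^2 - 256*t + 256)
M′′′′(t) = -96/(t^5 - 20*t^4 + 160*t^3 - 640*t^2 + 1280*t - 1024)
M′′′′′(t) = 480/(t^6 - 24*t^5 + 240*t^4 - 1280*t^3 + 3840*t^2 - 6144*t + 4096)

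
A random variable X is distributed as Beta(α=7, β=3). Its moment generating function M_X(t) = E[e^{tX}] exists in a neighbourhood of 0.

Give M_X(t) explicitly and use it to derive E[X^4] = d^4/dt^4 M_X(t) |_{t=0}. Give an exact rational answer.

E[X^4] = M′′′′(0) = 42/143

M_X(t) = ₁F₁(7; 10; t)
M′(t) = 7*₁F₁(8; 11; t)/10
M′′(t) = 28*₁F₁(9; 12; t)/55
M′′′(t) = 21*₁F₁(10; 13; t)/55
M′′′′(t) = 42*₁F₁(11; 14; t)/143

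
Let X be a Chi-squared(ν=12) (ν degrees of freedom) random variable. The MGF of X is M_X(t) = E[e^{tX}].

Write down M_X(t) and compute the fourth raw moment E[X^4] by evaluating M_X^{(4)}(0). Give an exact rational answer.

E[X^4] = D^4[M](0) = 48384

M_X(t) = (1 - 2*t)^(-6)
D^4[M](t) = 48384/(1024*t^10 - 5120*t^9 + 11520*t^8 - 15360*t^7 + 13440*t^6 - 8064*t^5 + 3360*t^4 - 960*t^3 + 180*t^2 - 20*t + 1)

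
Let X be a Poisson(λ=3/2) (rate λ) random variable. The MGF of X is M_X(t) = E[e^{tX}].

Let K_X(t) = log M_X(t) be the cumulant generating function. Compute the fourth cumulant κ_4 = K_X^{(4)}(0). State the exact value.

κ_4 = K^(4)(0) = 3/2

M_X(t) = e^(3*e^(t)/2 - 3/2)
K_X(t) = log M_X(t) = 3*e^(t)/2 - 3/2
K^(4)(t) = 3*e^(t)/2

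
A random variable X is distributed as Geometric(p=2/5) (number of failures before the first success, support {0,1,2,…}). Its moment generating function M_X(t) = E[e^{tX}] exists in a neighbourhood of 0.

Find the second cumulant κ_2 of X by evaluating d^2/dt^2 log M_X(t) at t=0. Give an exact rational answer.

κ_2 = D^2[K](0) = 15/4

M_X(t) = 2/(5*(1 - 3*e^(t)/5))
K_X(t) = log M_X(t) = -log(1 - 3*e^(t)/5) - log(5) + log(2)
D^2[K](t) = 15*e^(t)/(9*e^(2*t) - 30*e^(t) + 25)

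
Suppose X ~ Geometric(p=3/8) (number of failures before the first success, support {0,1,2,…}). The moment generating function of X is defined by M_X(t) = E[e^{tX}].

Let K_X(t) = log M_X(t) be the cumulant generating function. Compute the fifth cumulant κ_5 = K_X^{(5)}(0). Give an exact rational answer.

κ_5 = K^(5)(0) = 84760/81

M_X(t) = 3/(8*(1 - 5*e^(t)/8))
K_X(t) = log M_X(t) = -log(1 - 5*e^(t)/8) - 3*log(2) + log(3)
K^(5)(t) = (-5000*e^(4*t) - 88000*e^(3*t) - 140800*e^(2*t) - 20480*e^(t))/(3125*e^(5*t) - 25000*e^(4*t) + 80000*e^(3*t) - 128000*e^(2*t) + 102400*e^(t) - 32768)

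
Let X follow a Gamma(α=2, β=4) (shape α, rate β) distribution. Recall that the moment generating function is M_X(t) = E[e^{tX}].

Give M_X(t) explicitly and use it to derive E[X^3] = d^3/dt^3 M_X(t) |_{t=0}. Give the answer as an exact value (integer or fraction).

E[X^3] = M′′′(0) = 3/8

M_X(t) = 16/(4 - t)^2
M′(t) = -32/(t^3 - 12*t^2 + 48*t - 64)
M′′(t) = 96/(t^4 - 16*t^3 + 96*t^2 - 256*t + 256)
M′′′(t) = -384/(t^5 - 20*t^4 + 160*t^3 - 640*t^2 + 1280*t - 1024)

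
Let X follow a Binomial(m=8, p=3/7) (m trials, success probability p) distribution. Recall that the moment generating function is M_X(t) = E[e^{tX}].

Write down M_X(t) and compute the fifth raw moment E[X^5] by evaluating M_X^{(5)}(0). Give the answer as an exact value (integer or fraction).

E[X^5] = d^5M/dt^5 |_{t=0} = 3560352/2401

M_X(t) = (3*e^(t)/7 + 4/7)^8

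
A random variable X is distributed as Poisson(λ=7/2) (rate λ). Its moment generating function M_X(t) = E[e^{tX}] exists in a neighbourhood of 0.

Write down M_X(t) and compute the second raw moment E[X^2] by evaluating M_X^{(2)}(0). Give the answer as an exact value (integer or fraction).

E[X^2] = M^(2)(0) = 63/4

M_X(t) = e^(7*e^(t)/2 - 7/2)
M^(2)(t) = (49*e^(2*t)*e^(7*e^(t)/2) + 14*e^(t)*e^(7*e^(t)/2))*e^(-7/2)/4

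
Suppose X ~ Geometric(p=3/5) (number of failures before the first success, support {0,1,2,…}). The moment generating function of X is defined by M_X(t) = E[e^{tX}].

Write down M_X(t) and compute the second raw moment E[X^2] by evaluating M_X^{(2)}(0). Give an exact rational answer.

E[X^2] = M′′(0) = 14/9

M_X(t) = 3/(5*(1 - 2*e^(t)/5))
M′(t) = 6*e^(t)/(4*e^(2*t) - 20*e^(t) + 25)
M′′(t) = (-12*e^(2*t) - 30*e^(t))/(8*e^(3*t) - 60*e^(2*t) + 150*e^(t) - 125)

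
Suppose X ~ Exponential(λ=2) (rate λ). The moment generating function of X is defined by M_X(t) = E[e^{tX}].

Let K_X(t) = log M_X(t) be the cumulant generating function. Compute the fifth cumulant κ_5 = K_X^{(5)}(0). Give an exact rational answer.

M_X(t) = 2/(2 - t)
K_X(t) = log M_X(t) = -log(2 - t) + log(2)
D^5[K](t) = -24/(t^5 - 10*t^4 + 40*t^3 - 80*t^2 + 80*t - 32)

κ_5 = D^5[K](0) = 3/4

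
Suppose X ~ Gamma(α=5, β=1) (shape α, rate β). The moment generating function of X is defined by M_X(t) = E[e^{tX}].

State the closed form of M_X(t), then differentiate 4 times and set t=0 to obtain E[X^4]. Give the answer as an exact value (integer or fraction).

M_X(t) = (1 - t)^(-5)
dM/dt = 5/(t^6 - 6*t^5 + 15*t^4 - 20*t^3 + 15*t^2 - 6*t + 1)
d^2M/dt^2 = -30/(t^7 - 7*t^6 + 21*t^5 - 35*t^4 + 35*t^3 - 21*t^2 + 7*t - 1)
d^3M/dt^3 = 210/(t^8 - 8*t^7 + 28*t^6 - 56*t^5 + 70*t^4 - 56*t^3 + 28*t^2 - 8*t + 1)
d^4M/dt^4 = -1680/(t^9 - 9*t^8 + 36*t^7 - 84*t^6 + 126*t^5 - 126*t^4 + 84*t^3 - 36*t^2 + 9*t - 1)

E[X^4] = d^4M/dt^4 |_{t=0} = 1680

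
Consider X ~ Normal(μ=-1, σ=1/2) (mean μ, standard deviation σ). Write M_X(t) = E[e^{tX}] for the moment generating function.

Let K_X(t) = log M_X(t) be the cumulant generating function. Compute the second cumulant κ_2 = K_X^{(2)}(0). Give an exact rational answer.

M_X(t) = e^(t^2/8 - t)
K_X(t) = log M_X(t) = t^2/8 - t
K′(t) = t/4 - 1
K′′(t) = 1/4

κ_2 = K′′(0) = 1/4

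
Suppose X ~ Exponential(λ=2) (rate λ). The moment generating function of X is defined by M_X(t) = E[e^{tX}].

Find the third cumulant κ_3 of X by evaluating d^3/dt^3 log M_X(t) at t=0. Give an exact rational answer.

M_X(t) = 2/(2 - t)
K_X(t) = log M_X(t) = -log(2 - t) + log(2)
dK/dt = -1/(t - 2)
d^2K/dt^2 = 1/(t^2 - 4*t + 4)
d^3K/dt^3 = -2/(t^3 - 6*t^2 + 12*t - 8)

κ_3 = d^3K/dt^3 |_{t=0} = 1/4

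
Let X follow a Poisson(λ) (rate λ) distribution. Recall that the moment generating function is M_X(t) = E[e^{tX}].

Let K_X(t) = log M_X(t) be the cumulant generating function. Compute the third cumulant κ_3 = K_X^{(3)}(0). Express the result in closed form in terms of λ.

κ_3 = K′′′(0) = λ

M_X(t) = e^(λ*(e^(t) - 1))
K_X(t) = log M_X(t) = λ*(e^(t) - 1)
K′(t) = λ*e^(t)
K′′(t) = λ*e^(t)
K′′′(t) = λ*e^(t)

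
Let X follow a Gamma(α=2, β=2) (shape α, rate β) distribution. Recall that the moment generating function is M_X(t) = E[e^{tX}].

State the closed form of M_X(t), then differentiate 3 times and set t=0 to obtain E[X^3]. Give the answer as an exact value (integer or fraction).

E[X^3] = M′′′(0) = 3

M_X(t) = 4/(2 - t)^2
M′(t) = -8/(t^3 - 6*t^2 + 12*t - 8)
M′′(t) = 24/(t^4 - 8*t^3 + 24*t^2 - 32*t + 16)
M′′′(t) = -96/(t^5 - 10*t^4 + 40*t^3 - 80*t^2 + 80*t - 32)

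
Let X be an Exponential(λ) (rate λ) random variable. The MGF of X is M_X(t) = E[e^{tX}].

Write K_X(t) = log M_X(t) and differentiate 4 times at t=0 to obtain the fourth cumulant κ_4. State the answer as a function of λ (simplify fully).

M_X(t) = λ/(λ - t)
K_X(t) = log M_X(t) = log(λ) - log(λ - t)
D^4[K](t) = 6/(λ^4 - 4*λ^3*t + 6*λ^2*t^2 - 4*λ*t^3 + t^4)

κ_4 = D^4[K](0) = 6/λ^4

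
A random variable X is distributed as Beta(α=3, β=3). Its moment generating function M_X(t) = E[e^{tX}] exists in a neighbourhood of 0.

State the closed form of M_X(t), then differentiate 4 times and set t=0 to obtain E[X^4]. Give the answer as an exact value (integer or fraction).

E[X^4] = D^4[M](0) = 5/42

M_X(t) = ₁F₁(3; 6; t)
D^4[M](t) = 5*₁F₁(7; 10; t)/42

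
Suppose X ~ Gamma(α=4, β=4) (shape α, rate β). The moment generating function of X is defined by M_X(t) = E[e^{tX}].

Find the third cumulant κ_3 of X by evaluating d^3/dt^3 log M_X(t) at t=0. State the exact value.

κ_3 = K^(3)(0) = 1/8

M_X(t) = 256/(4 - t)^4
K_X(t) = log M_X(t) = -4*log(4 - t) + 8*log(2)
K^(3)(t) = -8/(t^3 - 12*t^2 + 48*t - 64)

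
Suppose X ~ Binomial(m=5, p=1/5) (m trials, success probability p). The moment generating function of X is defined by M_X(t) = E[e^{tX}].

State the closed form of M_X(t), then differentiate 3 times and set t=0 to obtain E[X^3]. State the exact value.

E[X^3] = M^(3)(0) = 97/25

M_X(t) = (e^(t)/5 + 4/5)^5
M^(3)(t) = e^(5*t)/25 + 256*e^(4*t)/625 + 864*e^(3*t)/625 + 1024*e^(2*t)/625 + 256*e^(t)/625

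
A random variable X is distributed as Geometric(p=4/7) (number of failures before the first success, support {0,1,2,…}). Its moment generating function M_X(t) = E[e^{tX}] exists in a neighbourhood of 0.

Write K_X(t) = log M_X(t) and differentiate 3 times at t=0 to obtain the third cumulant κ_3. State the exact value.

κ_3 = D^3[K](0) = 105/32

M_X(t) = 4/(7*(1 - 3*e^(t)/7))
K_X(t) = log M_X(t) = -log(1 - 3*e^(t)/7) - log(7) + 2*log(2)
D^3[K](t) = (-63*e^(2*t) - 147*e^(t))/(27*e^(3*t) - 189*e^(2*t) + 441*e^(t) - 343)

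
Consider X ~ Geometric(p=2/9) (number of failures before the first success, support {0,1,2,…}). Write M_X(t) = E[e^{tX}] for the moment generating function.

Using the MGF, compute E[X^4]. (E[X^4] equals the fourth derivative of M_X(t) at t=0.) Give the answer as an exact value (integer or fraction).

E[X^4] = d^4M/dt^4 |_{t=0} = 5320

M_X(t) = 2/(9*(1 - 7*e^(t)/9))
dM/dt = 14*e^(t)/(49*e^(2*t) - 126*e^(t) + 81)
d^2M/dt^2 = (-98*e^(2*t) - 126*e^(t))/(343*e^(3*t) - 1323*e^(2*t) + 1701*e^(t) - 729)
d^3M/dt^3 = (686*e^(3*t) + 3528*e^(2*t) + 1134*e^(t))/(2401*e^(4*t) - 12348*e^(3*t) + 23814*e^(2*t) - 20412*e^(t) + 6561)
d^4M/dt^4 = (-4802*e^(4*t) - 67914*e^(3*t) - 87318*e^(2*t) - 10206*e^(t))/(16807*e^(5*t) - 108045*e^(4*t) + 277830*e^(3*t) - 357210*e^(2*t) + 229635*e^(t) - 59049)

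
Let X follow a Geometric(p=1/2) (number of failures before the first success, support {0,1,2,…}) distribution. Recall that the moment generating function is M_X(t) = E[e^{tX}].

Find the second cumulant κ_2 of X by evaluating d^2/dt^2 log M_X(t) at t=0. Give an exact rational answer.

κ_2 = K′′(0) = 2

M_X(t) = 1/(2*(1 - e^(t)/2))
K_X(t) = log M_X(t) = -log(1 - e^(t)/2) - log(2)
K′(t) = -e^(t)/(e^(t) - 2)
K′′(t) = 2*e^(t)/(e^(2*t) - 4*e^(t) + 4)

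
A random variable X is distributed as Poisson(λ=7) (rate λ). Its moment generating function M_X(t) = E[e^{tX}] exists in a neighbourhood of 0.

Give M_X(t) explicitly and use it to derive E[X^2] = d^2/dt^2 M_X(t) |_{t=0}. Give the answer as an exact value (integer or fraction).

E[X^2] = M^(2)(0) = 56

M_X(t) = e^(7*e^(t) - 7)
M^(2)(t) = (49*e^(2*t)*e^(7*e^(t)) + 7*e^(t)*e^(7*e^(t)))*e^(-7)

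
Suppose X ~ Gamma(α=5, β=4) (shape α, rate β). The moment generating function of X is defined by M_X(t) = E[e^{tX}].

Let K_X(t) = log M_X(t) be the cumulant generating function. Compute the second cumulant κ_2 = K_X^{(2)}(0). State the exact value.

κ_2 = d^2K/dt^2 |_{t=0} = 5/16

M_X(t) = 1024/(4 - t)^5
K_X(t) = log M_X(t) = -5*log(4 - t) + 10*log(2)
dK/dt = -5/(t - 4)
d^2K/dt^2 = 5/(t^2 - 8*t + 16)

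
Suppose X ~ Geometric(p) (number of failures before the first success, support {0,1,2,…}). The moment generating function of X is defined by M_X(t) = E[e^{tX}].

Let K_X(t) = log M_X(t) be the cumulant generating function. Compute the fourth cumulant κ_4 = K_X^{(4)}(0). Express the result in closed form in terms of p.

κ_4 = K^(4)(0) = (-p^3 + 7*p^2 - 12*p + 6)/p^4

M_X(t) = p/(-(1 - p)*e^(t) + 1)
K_X(t) = log M_X(t) = log(p) - log(-(1 - p)*e^(t) + 1)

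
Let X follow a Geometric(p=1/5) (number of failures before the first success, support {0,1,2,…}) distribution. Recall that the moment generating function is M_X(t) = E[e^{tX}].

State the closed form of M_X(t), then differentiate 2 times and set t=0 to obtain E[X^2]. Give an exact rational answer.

M_X(t) = 1/(5*(1 - 4*e^(t)/5))
M′(t) = 4*e^(t)/(16*e^(2*t) - 40*e^(t) + 25)
M′′(t) = (-16*e^(2*t) - 20*e^(t))/(64*e^(3*t) - 240*e^(2*t) + 300*e^(t) - 125)

E[X^2] = M′′(0) = 36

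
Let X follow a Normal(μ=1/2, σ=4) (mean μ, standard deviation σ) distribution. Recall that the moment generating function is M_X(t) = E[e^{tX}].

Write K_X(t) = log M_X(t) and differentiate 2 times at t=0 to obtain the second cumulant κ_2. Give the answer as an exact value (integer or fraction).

κ_2 = K^(2)(0) = 16

M_X(t) = e^(8*t^2 + t/2)
K_X(t) = log M_X(t) = 8*t^2 + t/2
K^(2)(t) = 16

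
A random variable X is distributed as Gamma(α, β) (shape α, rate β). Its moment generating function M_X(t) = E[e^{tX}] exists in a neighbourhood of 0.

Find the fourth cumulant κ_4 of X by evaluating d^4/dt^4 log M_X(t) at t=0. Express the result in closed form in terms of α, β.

κ_4 = D^4[K](0) = 6*α/β^4

M_X(t) = (β/(β - t))^α
K_X(t) = log M_X(t) = α*(log(β) - log(β - t))
D^4[K](t) = 6*α/(β^4 - 4*β^3*t + 6*β^2*t^2 - 4*β*t^3 + t^4)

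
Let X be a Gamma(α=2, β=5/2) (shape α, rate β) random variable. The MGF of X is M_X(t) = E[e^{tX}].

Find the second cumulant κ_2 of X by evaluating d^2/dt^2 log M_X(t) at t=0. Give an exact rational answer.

κ_2 = K′′(0) = 8/25

M_X(t) = 25/(4*(5/2 - t)^2)
K_X(t) = log M_X(t) = -2*log(5/2 - t) - 2*log(2) + 2*log(5)
K′(t) = -4/(2*t - 5)
K′′(t) = 8/(4*t^2 - 20*t + 25)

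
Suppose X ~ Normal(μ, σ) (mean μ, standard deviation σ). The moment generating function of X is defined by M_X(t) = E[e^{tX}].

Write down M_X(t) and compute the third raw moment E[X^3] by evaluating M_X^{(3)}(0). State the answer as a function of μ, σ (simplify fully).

E[X^3] = M^(3)(0) = μ*(μ^2 + 3*σ^2)

M_X(t) = e^(μ*t + σ^2*t^2/2)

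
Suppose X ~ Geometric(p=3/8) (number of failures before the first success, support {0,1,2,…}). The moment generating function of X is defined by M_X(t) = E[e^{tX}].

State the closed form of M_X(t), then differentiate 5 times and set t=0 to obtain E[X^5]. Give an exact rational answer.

E[X^5] = d^5M/dt^5 |_{t=0} = 338135/81

M_X(t) = 3/(8*(1 - 5*e^(t)/8))
dM/dt = 15*e^(t)/(25*e^(2*t) - 80*e^(t) + 64)
d^2M/dt^2 = (-75*e^(2*t) - 120*e^(t))/(125*e^(3*t) - 600*e^(2*t) + 960*e^(t) - 512)
d^3M/dt^3 = (375*e^(3*t) + 2400*e^(2*t) + 960*e^(t))/(625*e^(4*t) - 4000*e^(3*t) + 9600*e^(2*t) - 10240*e^(t) + 4096)
d^4M/dt^4 = (-1875*e^(4*t) - 33000*e^(3*t) - 52800*e^(2*t) - 7680*e^(t))/(3125*e^(5*t) - 25000*e^(4*t) + 80000*e^(3*t) - 128000*e^(2*t) + 102400*e^(t) - 32768)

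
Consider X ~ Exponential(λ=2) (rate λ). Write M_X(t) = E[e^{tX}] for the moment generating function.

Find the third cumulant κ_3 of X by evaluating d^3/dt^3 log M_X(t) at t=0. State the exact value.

κ_3 = D^3[K](0) = 1/4

M_X(t) = 2/(2 - t)
K_X(t) = log M_X(t) = -log(2 - t) + log(2)
D^3[K](t) = -2/(t^3 - 6*t^2 + 12*t - 8)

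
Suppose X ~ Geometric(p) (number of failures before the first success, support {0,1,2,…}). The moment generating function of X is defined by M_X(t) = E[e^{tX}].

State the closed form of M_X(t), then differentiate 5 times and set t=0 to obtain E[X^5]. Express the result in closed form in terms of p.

E[X^5] = d^5M/dt^5 |_{t=0} = -1 + 31/p - 180/p^2 + 390/p^3 - 360/p^4 + 120/p^5

M_X(t) = p/(-(1 - p)*e^(t) + 1)
dM/dt = (-p^2*e^(t) + p*e^(t))/(p^2*e^(2*t) - 2*p*e^(2*t) + 2*p*e^(t) + e^(2*t) - 2*e^(t) + 1)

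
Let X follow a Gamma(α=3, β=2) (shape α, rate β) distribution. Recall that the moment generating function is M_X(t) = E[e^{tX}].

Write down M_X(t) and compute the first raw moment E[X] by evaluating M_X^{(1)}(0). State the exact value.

E[X] = M′(0) = 3/2

M_X(t) = 8/(2 - t)^3
M′(t) = 24/(t^4 - 8*t^3 + 24*t^2 - 32*t + 16)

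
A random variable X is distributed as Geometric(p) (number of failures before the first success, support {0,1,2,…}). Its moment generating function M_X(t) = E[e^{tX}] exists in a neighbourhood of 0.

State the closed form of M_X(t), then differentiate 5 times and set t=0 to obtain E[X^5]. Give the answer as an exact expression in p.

M_X(t) = p/(-(1 - p)*e^(t) + 1)

E[X^5] = D^5[M](0) = -1 + 31/p - 180/p^2 + 390/p^3 - 360/p^4 + 120/p^5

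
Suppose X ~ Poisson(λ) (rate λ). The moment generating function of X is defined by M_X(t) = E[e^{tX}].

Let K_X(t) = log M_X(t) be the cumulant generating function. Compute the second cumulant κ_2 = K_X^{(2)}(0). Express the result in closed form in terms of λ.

κ_2 = D^2[K](0) = λ

M_X(t) = e^(λ*(e^(t) - 1))
K_X(t) = log M_X(t) = λ*(e^(t) - 1)
D^2[K](t) = λ*e^(t)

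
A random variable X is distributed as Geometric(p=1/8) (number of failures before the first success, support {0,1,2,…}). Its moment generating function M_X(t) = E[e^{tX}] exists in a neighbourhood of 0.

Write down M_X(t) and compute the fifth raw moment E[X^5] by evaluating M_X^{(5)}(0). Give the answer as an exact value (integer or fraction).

E[X^5] = D^5[M](0) = 2646007

M_X(t) = 1/(8*(1 - 7*e^(t)/8))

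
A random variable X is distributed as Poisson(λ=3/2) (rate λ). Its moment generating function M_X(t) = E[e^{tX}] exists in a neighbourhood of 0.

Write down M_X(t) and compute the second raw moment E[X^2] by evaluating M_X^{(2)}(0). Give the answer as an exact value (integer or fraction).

M_X(t) = e^(3*e^(t)/2 - 3/2)
M^(2)(t) = (9*e^(2*t)*e^(3*e^(t)/2) + 6*e^(t)*e^(3*e^(t)/2))*e^(-3/2)/4

E[X^2] = M^(2)(0) = 15/4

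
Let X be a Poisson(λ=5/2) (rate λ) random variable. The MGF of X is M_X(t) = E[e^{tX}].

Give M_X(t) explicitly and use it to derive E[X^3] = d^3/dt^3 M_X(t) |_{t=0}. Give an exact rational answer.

E[X^3] = d^3M/dt^3 |_{t=0} = 295/8

M_X(t) = e^(5*e^(t)/2 - 5/2)
dM/dt = 5*e^(-5/2)*e^(t)*e^(5*e^(t)/2)/2
d^2M/dt^2 = (25*e^(2*t)*e^(5*e^(t)/2) + 10*e^(t)*e^(5*e^(t)/2))*e^(-5/2)/4
d^3M/dt^3 = (125*e^(3*t)*e^(5*e^(t)/2) + 150*e^(2*t)*e^(5*e^(t)/2) + 20*e^(t)*e^(5*e^(t)/2))*e^(-5/2)/8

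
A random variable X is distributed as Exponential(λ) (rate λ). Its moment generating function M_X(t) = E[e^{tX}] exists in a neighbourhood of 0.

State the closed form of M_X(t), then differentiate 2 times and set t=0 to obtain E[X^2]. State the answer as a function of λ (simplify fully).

M_X(t) = λ/(λ - t)
dM/dt = λ/(λ^2 - 2*λ*t + t^2)
d^2M/dt^2 = -2*λ/(-λ^3 + 3*λ^2*t - 3*λ*t^2 + t^3)

E[X^2] = d^2M/dt^2 |_{t=0} = 2/λ^2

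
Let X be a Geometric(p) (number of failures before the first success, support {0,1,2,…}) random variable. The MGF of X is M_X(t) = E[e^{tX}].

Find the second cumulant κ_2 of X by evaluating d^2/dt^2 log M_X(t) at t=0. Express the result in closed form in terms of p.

κ_2 = K^(2)(0) = (1 - p)/p^2

M_X(t) = p/(-(1 - p)*e^(t) + 1)
K_X(t) = log M_X(t) = log(p) - log(-(1 - p)*e^(t) + 1)
K^(2)(t) = (-p*e^(t) + e^(t))/(p^2*e^(2*t) - 2*p*e^(2*t) + 2*p*e^(t) + e^(2*t) - 2*e^(t) + 1)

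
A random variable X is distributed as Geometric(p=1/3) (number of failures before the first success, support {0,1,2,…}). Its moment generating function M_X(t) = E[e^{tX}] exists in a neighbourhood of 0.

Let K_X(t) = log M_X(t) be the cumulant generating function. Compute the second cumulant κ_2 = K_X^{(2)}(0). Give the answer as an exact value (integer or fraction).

M_X(t) = 1/(3*(1 - 2*e^(t)/3))
K_X(t) = log M_X(t) = -log(1 - 2*e^(t)/3) - log(3)
K′(t) = -2*e^(t)/(2*e^(t) - 3)
K′′(t) = 6*e^(t)/(4*e^(2*t) - 12*e^(t) + 9)

κ_2 = K′′(0) = 6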